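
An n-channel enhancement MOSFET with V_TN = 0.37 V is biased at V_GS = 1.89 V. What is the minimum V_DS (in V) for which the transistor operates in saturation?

V_DS,sat = 1.52 V

The boundary between triode and saturation is V_DS = V_GS − V_TN = V_ov.
V_ov = 1.89 − 0.37 = 1.52 V.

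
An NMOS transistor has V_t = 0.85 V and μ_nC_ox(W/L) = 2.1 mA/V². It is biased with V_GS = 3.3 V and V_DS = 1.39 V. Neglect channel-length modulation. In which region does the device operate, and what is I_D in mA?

V_ov = V_GS − V_t = 3.3 − 0.85 = 2.45 V.
Since V_DS = 1.39 V < V_ov = 2.45 V, the device is in the triode region.
I_D = k_n [V_ov · V_DS − ½ V_DS²] = 2.1 × [2.45 × 1.39 − 0.5 × 1.39²] = 5.12 mA.

Triode; I_D = 5.12 mA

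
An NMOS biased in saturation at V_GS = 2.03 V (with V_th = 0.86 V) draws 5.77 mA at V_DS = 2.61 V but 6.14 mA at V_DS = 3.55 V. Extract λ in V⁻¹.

λ = 0.0830 V⁻¹

With V_GS fixed, I_D ∝ (1 + λ V_DS) in saturation, so I_D2/I_D1 = (1 + λ V_DS2)/(1 + λ V_DS1).
6.14/5.77 = 1.064 = (1 + 3.55 λ)/(1 + 2.61 λ).
Solving: λ (I_D1 V_DS2 − I_D2 V_DS1) = I_D2 − I_D1, so λ = (6.14 − 5.77) / (5.77 × 3.55 − 6.14 × 2.61) = 0.37 / 4.46 = 0.083 V⁻¹.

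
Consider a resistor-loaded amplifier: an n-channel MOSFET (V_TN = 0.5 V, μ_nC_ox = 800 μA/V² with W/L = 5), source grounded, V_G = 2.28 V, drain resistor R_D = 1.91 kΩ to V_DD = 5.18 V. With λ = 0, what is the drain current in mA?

I_D = 2.50 mA

V_GS = V_G = 2.28 V, so V_ov = 2.28 − 0.5 = 1.78 V.
k_n = μ_nC_ox · (W/L) = 4 mA/V².
Assume saturation: I_D = ½ k_n V_ov² = 0.5 × 4 × 1.78² = 6.34 mA, giving V_DS = V_DD − I_D R_D = 5.18 − 6.34 × 1.91 = -6.92 V.
But -6.92 V < V_ov = 1.78 V, so the device is actually in triode.
In triode I_D = k_n[V_ov V_DS − ½ V_DS²] and I_D = (V_DD − V_DS)/R_D. Equating: 3.82 V_DS² − 14.6 V_DS + 5.18 = 0, giving V_DS = 0.396 V (the root below V_ov).
I_D = (5.18 − 0.396) / 1.91 = 2.5 mA.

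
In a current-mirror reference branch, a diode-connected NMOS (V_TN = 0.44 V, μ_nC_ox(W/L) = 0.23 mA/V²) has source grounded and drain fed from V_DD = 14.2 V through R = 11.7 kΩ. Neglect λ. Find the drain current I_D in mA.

I_D = 0.933 mA

With gate tied to drain, V_GS = V_DS ≥ V_GS − V_TN, so the device is in saturation.
KCL at the drain: ½ k_n (V_GS − V_TN)² = (V_DD − V_GS)/R.
Let x = V_GS − 0.44. Then 1.35 x² + x − 13.76 = 0, giving x = 2.85 V (positive root), so V_GS = 3.29 V.
I_D = (V_DD − V_GS)/R = (14.2 − 3.29) / 11.7 = 0.933 mA.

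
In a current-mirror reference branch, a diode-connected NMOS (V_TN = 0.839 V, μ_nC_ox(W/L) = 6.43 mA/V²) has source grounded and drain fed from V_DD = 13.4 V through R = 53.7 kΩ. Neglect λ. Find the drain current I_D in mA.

With gate tied to drain, V_GS = V_DS ≥ V_GS − V_TN, so the device is in saturation.
KCL at the drain: ½ k_n (V_GS − V_TN)² = (V_DD − V_GS)/R.
Let x = V_GS − 0.839. Then 173 x² + x − 12.56 = 0, giving x = 0.267 V (positive root), so V_GS = 1.11 V.
I_D = (V_DD − V_GS)/R = (13.4 − 1.11) / 53.7 = 0.229 mA.

I_D = 0.229 mA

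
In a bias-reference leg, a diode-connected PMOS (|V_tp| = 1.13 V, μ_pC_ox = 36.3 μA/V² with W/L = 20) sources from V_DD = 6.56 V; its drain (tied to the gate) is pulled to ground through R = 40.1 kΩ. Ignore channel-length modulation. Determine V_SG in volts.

With gate tied to drain, V_SG = V_SD ≥ V_SG − |V_tp|, so the device is in saturation.
k_p = μ_pC_ox · (W/L) = 0.726 mA/V².
KCL at the drain: ½ k_p (V_SG − |V_tp|)² = (V_DD − V_SG)/R.
Let x = V_SG − 1.13. Then 14.6 x² + x − 5.43 = 0, giving x = 0.577 V (positive root), so V_SG = 1.71 V.
I_D = (V_DD − V_SG)/R = (6.56 − 1.71) / 40.1 = 0.121 mA.

V_SG = 1.71 V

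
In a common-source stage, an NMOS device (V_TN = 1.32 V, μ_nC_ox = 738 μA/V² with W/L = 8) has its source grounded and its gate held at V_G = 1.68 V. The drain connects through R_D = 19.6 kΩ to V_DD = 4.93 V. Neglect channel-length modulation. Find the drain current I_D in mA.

I_D = 0.244 mA

V_GS = V_G = 1.68 V, so V_ov = 1.68 − 1.32 = 0.36 V.
k_n = μ_nC_ox · (W/L) = 5.904 mA/V².
Assume saturation: I_D = ½ k_n V_ov² = 0.5 × 5.904 × 0.36² = 0.383 mA, giving V_DS = V_DD − I_D R_D = 4.93 − 0.383 × 19.6 = -2.57 V.
But -2.57 V < V_ov = 0.36 V, so the device is actually in triode.
In triode I_D = k_n[V_ov V_DS − ½ V_DS²] and I_D = (V_DD − V_DS)/R_D. Equating: 57.9 V_DS² − 42.66 V_DS + 4.93 = 0, giving V_DS = 0.143 V (the root below V_ov).
I_D = (4.93 − 0.143) / 19.6 = 0.244 mA.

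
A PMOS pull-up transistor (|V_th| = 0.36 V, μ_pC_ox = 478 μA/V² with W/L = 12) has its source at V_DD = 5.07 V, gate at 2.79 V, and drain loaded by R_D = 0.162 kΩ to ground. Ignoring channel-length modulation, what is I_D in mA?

I_D = 10.6 mA

V_SG = V_DD − V_G = 5.07 − 2.79 = 2.28 V, so V_ov = 2.28 − 0.36 = 1.92 V.
k_p = μ_pC_ox · (W/L) = 5.736 mA/V².
Assume saturation: I_D = ½ k_p V_ov² = 0.5 × 5.736 × 1.92² = 10.6 mA, giving V_SD = V_DD − I_D R_D = 5.07 − 10.6 × 0.162 = 3.36 V.
V_SD = 3.36 V ≥ V_ov = 1.92 V, confirming saturation.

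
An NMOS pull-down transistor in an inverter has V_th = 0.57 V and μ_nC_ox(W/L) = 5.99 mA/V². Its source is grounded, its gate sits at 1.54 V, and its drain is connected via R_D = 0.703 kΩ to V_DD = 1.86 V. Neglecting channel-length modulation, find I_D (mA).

I_D = 2.01 mA

V_GS = V_G = 1.54 V, so V_ov = 1.54 − 0.57 = 0.97 V.
Assume saturation: I_D = ½ k_n V_ov² = 0.5 × 5.99 × 0.97² = 2.82 mA, giving V_DS = V_DD − I_D R_D = 1.86 − 2.82 × 0.703 = -0.121 V.
But -0.121 V < V_ov = 0.97 V, so the device is actually in triode.
In triode I_D = k_n[V_ov V_DS − ½ V_DS²] and I_D = (V_DD − V_DS)/R_D. Equating: 2.11 V_DS² − 5.085 V_DS + 1.86 = 0, giving V_DS = 0.449 V (the root below V_ov).
I_D = (1.86 − 0.449) / 0.703 = 2.01 mA.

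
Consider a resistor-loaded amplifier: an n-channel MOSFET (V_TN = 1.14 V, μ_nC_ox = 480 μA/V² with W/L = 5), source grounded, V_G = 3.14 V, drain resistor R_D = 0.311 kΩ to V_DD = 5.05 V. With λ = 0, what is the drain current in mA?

I_D = 4.80 mA

V_GS = V_G = 3.14 V, so V_ov = 3.14 − 1.14 = 2 V.
k_n = μ_nC_ox · (W/L) = 2.4 mA/V².
Assume saturation: I_D = ½ k_n V_ov² = 0.5 × 2.4 × 2² = 4.8 mA, giving V_DS = V_DD − I_D R_D = 5.05 − 4.8 × 0.311 = 3.56 V.
V_DS = 3.56 V ≥ V_ov = 2 V, confirming saturation.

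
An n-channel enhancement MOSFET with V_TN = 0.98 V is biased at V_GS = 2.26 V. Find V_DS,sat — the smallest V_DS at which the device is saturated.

V_DS,sat = 1.28 V

The boundary between triode and saturation is V_DS = V_GS − V_TN = V_ov.
V_ov = 2.26 − 0.98 = 1.28 V.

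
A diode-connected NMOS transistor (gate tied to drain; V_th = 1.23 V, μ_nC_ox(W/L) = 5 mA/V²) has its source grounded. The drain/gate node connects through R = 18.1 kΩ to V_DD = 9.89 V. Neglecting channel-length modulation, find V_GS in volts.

V_GS = 1.66 V

With gate tied to drain, V_GS = V_DS ≥ V_GS − V_th, so the device is in saturation.
KCL at the drain: ½ k_n (V_GS − V_th)² = (V_DD − V_GS)/R.
Let x = V_GS − 1.23. Then 45.2 x² + x − 8.66 = 0, giving x = 0.427 V (positive root), so V_GS = 1.66 V.
I_D = (V_DD − V_GS)/R = (9.89 − 1.66) / 18.1 = 0.455 mA.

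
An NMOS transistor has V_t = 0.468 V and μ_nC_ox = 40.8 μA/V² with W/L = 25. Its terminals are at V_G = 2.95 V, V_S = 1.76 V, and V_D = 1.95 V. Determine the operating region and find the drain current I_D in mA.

Triode; I_D = 0.122 mA

V_GS = V_G − V_S = 2.95 − 1.76 = 1.19 V; V_DS = V_D − V_S = 1.95 − 1.76 = 0.19 V.
k_n = μ_nC_ox · (W/L) = 1.02 mA/V².
V_ov = V_GS − V_t = 1.19 − 0.468 = 0.722 V.
Since V_DS = 0.19 V < V_ov = 0.722 V, the device is in the triode region.
I_D = k_n [V_ov · V_DS − ½ V_DS²] = 1.02 × [0.722 × 0.19 − 0.5 × 0.19²] = 0.122 mA.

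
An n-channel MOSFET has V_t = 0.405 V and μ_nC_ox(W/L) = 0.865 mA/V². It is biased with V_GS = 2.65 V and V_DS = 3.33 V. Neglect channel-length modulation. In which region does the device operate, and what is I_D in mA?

Saturation; I_D = 2.18 mA

V_ov = V_GS − V_t = 2.65 − 0.405 = 2.25 V.
Since V_DS = 3.33 V ≥ V_ov = 2.25 V, the device is in saturation.
I_D = ½ k_n V_ov² = 0.5 × 0.865 × 2.25² = 2.18 mA.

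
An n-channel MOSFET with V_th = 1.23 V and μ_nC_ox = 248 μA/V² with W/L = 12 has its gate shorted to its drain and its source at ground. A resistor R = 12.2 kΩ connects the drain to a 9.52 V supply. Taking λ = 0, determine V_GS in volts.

With gate tied to drain, V_GS = V_DS ≥ V_GS − V_th, so the device is in saturation.
k_n = μ_nC_ox · (W/L) = 2.976 mA/V².
KCL at the drain: ½ k_n (V_GS − V_th)² = (V_DD − V_GS)/R.
Let x = V_GS − 1.23. Then 18.2 x² + x − 8.29 = 0, giving x = 0.649 V (positive root), so V_GS = 1.88 V.
I_D = (V_DD − V_GS)/R = (9.52 − 1.88) / 12.2 = 0.626 mA.

V_GS = 1.88 V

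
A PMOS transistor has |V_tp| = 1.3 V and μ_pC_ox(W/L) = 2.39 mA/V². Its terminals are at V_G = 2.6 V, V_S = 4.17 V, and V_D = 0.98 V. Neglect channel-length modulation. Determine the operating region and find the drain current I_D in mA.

V_SG = V_S − V_G = 4.17 − 2.6 = 1.57 V; V_SD = V_S − V_D = 4.17 − 0.98 = 3.19 V.
V_ov = V_SG − |V_tp| = 1.57 − 1.3 = 0.27 V.
Since V_SD = 3.19 V ≥ V_ov = 0.27 V, the device is in saturation.
I_D = ½ k_p V_ov² = 0.5 × 2.39 × 0.27² = 0.0871 mA.

Saturation; I_D = 0.0871 mA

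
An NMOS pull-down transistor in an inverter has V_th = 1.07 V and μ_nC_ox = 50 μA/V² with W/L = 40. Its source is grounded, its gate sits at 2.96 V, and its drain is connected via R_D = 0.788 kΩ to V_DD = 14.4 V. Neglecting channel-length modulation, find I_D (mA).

V_GS = V_G = 2.96 V, so V_ov = 2.96 − 1.07 = 1.89 V.
k_n = μ_nC_ox · (W/L) = 2 mA/V².
Assume saturation: I_D = ½ k_n V_ov² = 0.5 × 2 × 1.89² = 3.57 mA, giving V_DS = V_DD − I_D R_D = 14.4 − 3.57 × 0.788 = 11.6 V.
V_DS = 11.6 V ≥ V_ov = 1.89 V, confirming saturation.

I_D = 3.57 mA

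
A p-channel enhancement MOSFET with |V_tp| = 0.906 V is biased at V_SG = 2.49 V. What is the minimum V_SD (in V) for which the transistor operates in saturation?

The boundary between triode and saturation is V_SD = V_SG − |V_tp| = V_ov.
V_ov = 2.49 − 0.906 = 1.58 V.

V_SD,sat = 1.58 V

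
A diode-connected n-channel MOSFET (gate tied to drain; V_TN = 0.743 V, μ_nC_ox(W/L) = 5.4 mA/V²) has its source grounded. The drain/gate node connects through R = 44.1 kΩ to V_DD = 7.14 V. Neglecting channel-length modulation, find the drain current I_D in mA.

I_D = 0.140 mA

With gate tied to drain, V_GS = V_DS ≥ V_GS − V_TN, so the device is in saturation.
KCL at the drain: ½ k_n (V_GS − V_TN)² = (V_DD − V_GS)/R.
Let x = V_GS − 0.743. Then 119 x² + x − 6.397 = 0, giving x = 0.228 V (positive root), so V_GS = 0.971 V.
I_D = (V_DD − V_GS)/R = (7.14 − 0.971) / 44.1 = 0.14 mA.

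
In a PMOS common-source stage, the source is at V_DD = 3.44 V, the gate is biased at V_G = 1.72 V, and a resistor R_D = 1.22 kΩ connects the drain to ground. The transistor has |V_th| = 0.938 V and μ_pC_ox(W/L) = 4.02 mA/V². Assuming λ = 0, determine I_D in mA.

V_SG = V_DD − V_G = 3.44 − 1.72 = 1.72 V, so V_ov = 1.72 − 0.938 = 0.782 V.
Assume saturation: I_D = ½ k_p V_ov² = 0.5 × 4.02 × 0.782² = 1.23 mA, giving V_SD = V_DD − I_D R_D = 3.44 − 1.23 × 1.22 = 1.94 V.
V_SD = 1.94 V ≥ V_ov = 0.782 V, confirming saturation.

I_D = 1.23 mA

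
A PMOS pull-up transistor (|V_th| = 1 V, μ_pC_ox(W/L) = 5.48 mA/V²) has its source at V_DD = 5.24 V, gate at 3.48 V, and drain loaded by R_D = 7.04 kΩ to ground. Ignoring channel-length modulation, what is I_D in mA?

V_SG = V_DD − V_G = 5.24 − 3.48 = 1.76 V, so V_ov = 1.76 − 1 = 0.76 V.
Assume saturation: I_D = ½ k_p V_ov² = 0.5 × 5.48 × 0.76² = 1.58 mA, giving V_SD = V_DD − I_D R_D = 5.24 − 1.58 × 7.04 = -5.9 V.
But -5.9 V < V_ov = 0.76 V, so the device is actually in triode.
In triode I_D = k_p[V_ov V_SD − ½ V_SD²] and I_D = (V_DD − V_SD)/R_D. Equating: 19.3 V_SD² − 30.32 V_SD + 5.24 = 0, giving V_SD = 0.198 V (the root below V_ov).
I_D = (5.24 − 0.198) / 7.04 = 0.716 mA.

I_D = 0.716 mA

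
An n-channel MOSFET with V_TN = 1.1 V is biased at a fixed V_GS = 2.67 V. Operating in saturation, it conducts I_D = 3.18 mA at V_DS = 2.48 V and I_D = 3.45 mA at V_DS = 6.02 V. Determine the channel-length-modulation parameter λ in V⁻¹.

λ = 0.0255 V⁻¹

With V_GS fixed, I_D ∝ (1 + λ V_DS) in saturation, so I_D2/I_D1 = (1 + λ V_DS2)/(1 + λ V_DS1).
3.45/3.18 = 1.085 = (1 + 6.02 λ)/(1 + 2.48 λ).
Solving: λ (I_D1 V_DS2 − I_D2 V_DS1) = I_D2 − I_D1, so λ = (3.45 − 3.18) / (3.18 × 6.02 − 3.45 × 2.48) = 0.27 / 10.6 = 0.0255 V⁻¹.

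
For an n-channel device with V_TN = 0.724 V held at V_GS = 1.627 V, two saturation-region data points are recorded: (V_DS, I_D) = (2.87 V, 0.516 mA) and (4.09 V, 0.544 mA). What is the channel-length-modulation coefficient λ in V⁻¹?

With V_GS fixed, I_D ∝ (1 + λ V_DS) in saturation, so I_D2/I_D1 = (1 + λ V_DS2)/(1 + λ V_DS1).
0.544/0.516 = 1.054 = (1 + 4.09 λ)/(1 + 2.87 λ).
Solving: λ (I_D1 V_DS2 − I_D2 V_DS1) = I_D2 − I_D1, so λ = (0.544 − 0.516) / (0.516 × 4.09 − 0.544 × 2.87) = 0.028 / 0.549 = 0.051 V⁻¹.

λ = 0.0510 V⁻¹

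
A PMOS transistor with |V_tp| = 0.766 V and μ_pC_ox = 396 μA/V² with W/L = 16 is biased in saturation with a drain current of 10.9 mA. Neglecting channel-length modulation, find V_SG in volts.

k_p = μ_pC_ox · (W/L) = 6.336 mA/V².
In saturation I_D = ½ k_p (V_SG − |V_tp|)², so V_SG − |V_tp| = √(2 I_D / k_p) = √(2 × 10.9 / 6.336) = 1.85 V.
V_SG = 0.766 + 1.85 = 2.62 V.

V_SG = 2.62 V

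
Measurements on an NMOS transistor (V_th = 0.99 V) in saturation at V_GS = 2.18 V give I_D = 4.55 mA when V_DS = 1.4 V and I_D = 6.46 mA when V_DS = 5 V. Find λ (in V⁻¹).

λ = 0.139 V⁻¹

With V_GS fixed, I_D ∝ (1 + λ V_DS) in saturation, so I_D2/I_D1 = (1 + λ V_DS2)/(1 + λ V_DS1).
6.46/4.55 = 1.42 = (1 + 5 λ)/(1 + 1.4 λ).
Solving: λ (I_D1 V_DS2 − I_D2 V_DS1) = I_D2 − I_D1, so λ = (6.46 − 4.55) / (4.55 × 5 − 6.46 × 1.4) = 1.91 / 13.7 = 0.139 V⁻¹.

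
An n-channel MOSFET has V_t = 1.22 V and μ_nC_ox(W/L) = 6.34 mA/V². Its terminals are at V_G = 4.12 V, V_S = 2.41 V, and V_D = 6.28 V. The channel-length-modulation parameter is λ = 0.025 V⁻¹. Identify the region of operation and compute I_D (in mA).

V_GS = V_G − V_S = 4.12 − 2.41 = 1.71 V; V_DS = V_D − V_S = 6.28 − 2.41 = 3.87 V.
V_ov = V_GS − V_t = 1.71 − 1.22 = 0.49 V.
Since V_DS = 3.87 V ≥ V_ov = 0.49 V, the device is in saturation.
I_D = ½ k_n V_ov² (1 + λ V_DS) = 0.5 × 6.34 × 0.49² × (1 + 0.025 × 3.87) = 0.835 mA.

Saturation; I_D = 0.835 mA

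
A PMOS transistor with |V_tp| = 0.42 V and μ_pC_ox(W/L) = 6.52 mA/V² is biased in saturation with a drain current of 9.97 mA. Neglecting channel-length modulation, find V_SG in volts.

V_SG = 2.17 V

In saturation I_D = ½ k_p (V_SG − |V_tp|)², so V_SG − |V_tp| = √(2 I_D / k_p) = √(2 × 9.97 / 6.52) = 1.75 V.
V_SG = 0.42 + 1.75 = 2.17 V.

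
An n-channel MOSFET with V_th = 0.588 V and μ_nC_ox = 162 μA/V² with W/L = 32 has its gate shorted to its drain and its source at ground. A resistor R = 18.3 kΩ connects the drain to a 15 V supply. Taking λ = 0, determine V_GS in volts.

With gate tied to drain, V_GS = V_DS ≥ V_GS − V_th, so the device is in saturation.
k_n = μ_nC_ox · (W/L) = 5.184 mA/V².
KCL at the drain: ½ k_n (V_GS − V_th)² = (V_DD − V_GS)/R.
Let x = V_GS − 0.588. Then 47.4 x² + x − 14.41 = 0, giving x = 0.541 V (positive root), so V_GS = 1.13 V.
I_D = (V_DD − V_GS)/R = (15 − 1.13) / 18.3 = 0.758 mA.

V_GS = 1.13 V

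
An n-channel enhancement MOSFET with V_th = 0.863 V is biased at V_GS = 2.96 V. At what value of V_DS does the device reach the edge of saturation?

The boundary between triode and saturation is V_DS = V_GS − V_th = V_ov.
V_ov = 2.96 − 0.863 = 2.1 V.

V_DS,sat = 2.10 V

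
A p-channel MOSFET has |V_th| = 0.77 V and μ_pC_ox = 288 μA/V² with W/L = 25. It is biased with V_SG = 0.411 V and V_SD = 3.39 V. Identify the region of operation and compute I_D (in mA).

V_SG = 0.411 V < |V_th| = 0.77 V, so the transistor is in cutoff.

Cutoff; I_D = 0 mA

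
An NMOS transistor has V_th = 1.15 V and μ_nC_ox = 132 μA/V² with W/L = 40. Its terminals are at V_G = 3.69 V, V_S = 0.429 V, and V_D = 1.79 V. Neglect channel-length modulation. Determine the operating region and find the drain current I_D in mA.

V_GS = V_G − V_S = 3.69 − 0.429 = 3.26 V; V_DS = V_D − V_S = 1.79 − 0.429 = 1.36 V.
k_n = μ_nC_ox · (W/L) = 5.28 mA/V².
V_ov = V_GS − V_th = 3.26 − 1.15 = 2.11 V.
Since V_DS = 1.36 V < V_ov = 2.11 V, the device is in the triode region.
I_D = k_n [V_ov · V_DS − ½ V_DS²] = 5.28 × [2.11 × 1.36 − 0.5 × 1.36²] = 10.3 mA.

Triode; I_D = 10.3 mA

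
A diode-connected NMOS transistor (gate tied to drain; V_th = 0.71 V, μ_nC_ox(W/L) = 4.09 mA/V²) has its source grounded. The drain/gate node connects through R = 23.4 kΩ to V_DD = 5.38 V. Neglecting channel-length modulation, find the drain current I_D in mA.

With gate tied to drain, V_GS = V_DS ≥ V_GS − V_th, so the device is in saturation.
KCL at the drain: ½ k_n (V_GS − V_th)² = (V_DD − V_GS)/R.
Let x = V_GS − 0.71. Then 47.9 x² + x − 4.67 = 0, giving x = 0.302 V (positive root), so V_GS = 1.01 V.
I_D = (V_DD − V_GS)/R = (5.38 − 1.01) / 23.4 = 0.187 mA.

I_D = 0.187 mA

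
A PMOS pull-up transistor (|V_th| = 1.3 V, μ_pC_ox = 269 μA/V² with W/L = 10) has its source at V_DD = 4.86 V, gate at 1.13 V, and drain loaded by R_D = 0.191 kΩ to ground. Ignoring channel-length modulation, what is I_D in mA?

V_SG = V_DD − V_G = 4.86 − 1.13 = 3.73 V, so V_ov = 3.73 − 1.3 = 2.43 V.
k_p = μ_pC_ox · (W/L) = 2.69 mA/V².
Assume saturation: I_D = ½ k_p V_ov² = 0.5 × 2.69 × 2.43² = 7.94 mA, giving V_SD = V_DD − I_D R_D = 4.86 − 7.94 × 0.191 = 3.34 V.
V_SD = 3.34 V ≥ V_ov = 2.43 V, confirming saturation.

I_D = 7.94 mA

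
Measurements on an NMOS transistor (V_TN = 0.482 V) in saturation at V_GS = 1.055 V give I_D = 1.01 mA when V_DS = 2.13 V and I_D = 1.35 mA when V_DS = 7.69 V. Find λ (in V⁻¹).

λ = 0.0695 V⁻¹

With V_GS fixed, I_D ∝ (1 + λ V_DS) in saturation, so I_D2/I_D1 = (1 + λ V_DS2)/(1 + λ V_DS1).
1.35/1.01 = 1.337 = (1 + 7.69 λ)/(1 + 2.13 λ).
Solving: λ (I_D1 V_DS2 − I_D2 V_DS1) = I_D2 − I_D1, so λ = (1.35 − 1.01) / (1.01 × 7.69 − 1.35 × 2.13) = 0.34 / 4.89 = 0.0695 V⁻¹.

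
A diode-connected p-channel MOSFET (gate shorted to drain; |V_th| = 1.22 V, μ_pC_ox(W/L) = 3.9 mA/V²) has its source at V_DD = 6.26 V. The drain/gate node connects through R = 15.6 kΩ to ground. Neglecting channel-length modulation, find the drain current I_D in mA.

I_D = 0.298 mA

With gate tied to drain, V_SG = V_SD ≥ V_SG − |V_th|, so the device is in saturation.
KCL at the drain: ½ k_p (V_SG − |V_th|)² = (V_DD − V_SG)/R.
Let x = V_SG − 1.22. Then 30.4 x² + x − 5.04 = 0, giving x = 0.391 V (positive root), so V_SG = 1.61 V.
I_D = (V_DD − V_SG)/R = (6.26 − 1.61) / 15.6 = 0.298 mA.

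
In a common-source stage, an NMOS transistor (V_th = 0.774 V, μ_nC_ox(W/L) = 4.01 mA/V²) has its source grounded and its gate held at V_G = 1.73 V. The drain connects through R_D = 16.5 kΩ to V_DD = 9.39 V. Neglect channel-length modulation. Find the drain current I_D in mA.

V_GS = V_G = 1.73 V, so V_ov = 1.73 − 0.774 = 0.956 V.
Assume saturation: I_D = ½ k_n V_ov² = 0.5 × 4.01 × 0.956² = 1.83 mA, giving V_DS = V_DD − I_D R_D = 9.39 − 1.83 × 16.5 = -20.8 V.
But -20.8 V < V_ov = 0.956 V, so the device is actually in triode.
In triode I_D = k_n[V_ov V_DS − ½ V_DS²] and I_D = (V_DD − V_DS)/R_D. Equating: 33.1 V_DS² − 64.25 V_DS + 9.39 = 0, giving V_DS = 0.159 V (the root below V_ov).
I_D = (9.39 − 0.159) / 16.5 = 0.559 mA.

I_D = 0.559 mA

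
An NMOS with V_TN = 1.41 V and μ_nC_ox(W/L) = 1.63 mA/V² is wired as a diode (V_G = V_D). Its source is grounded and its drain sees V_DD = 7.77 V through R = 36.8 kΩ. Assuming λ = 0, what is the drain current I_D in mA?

With gate tied to drain, V_GS = V_DS ≥ V_GS − V_TN, so the device is in saturation.
KCL at the drain: ½ k_n (V_GS − V_TN)² = (V_DD − V_GS)/R.
Let x = V_GS − 1.41. Then 30 x² + x − 6.36 = 0, giving x = 0.444 V (positive root), so V_GS = 1.85 V.
I_D = (V_DD − V_GS)/R = (7.77 − 1.85) / 36.8 = 0.161 mA.

I_D = 0.161 mA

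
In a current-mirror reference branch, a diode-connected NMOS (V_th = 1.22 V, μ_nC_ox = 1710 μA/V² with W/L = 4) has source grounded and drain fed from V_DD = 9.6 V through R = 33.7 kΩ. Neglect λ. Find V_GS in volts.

V_GS = 1.49 V

With gate tied to drain, V_GS = V_DS ≥ V_GS − V_th, so the device is in saturation.
k_n = μ_nC_ox · (W/L) = 6.84 mA/V².
KCL at the drain: ½ k_n (V_GS − V_th)² = (V_DD − V_GS)/R.
Let x = V_GS − 1.22. Then 115 x² + x − 8.38 = 0, giving x = 0.265 V (positive root), so V_GS = 1.49 V.
I_D = (V_DD − V_GS)/R = (9.6 − 1.49) / 33.7 = 0.241 mA.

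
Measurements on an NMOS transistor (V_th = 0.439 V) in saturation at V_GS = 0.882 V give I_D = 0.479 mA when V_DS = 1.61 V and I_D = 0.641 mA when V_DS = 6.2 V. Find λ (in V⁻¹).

With V_GS fixed, I_D ∝ (1 + λ V_DS) in saturation, so I_D2/I_D1 = (1 + λ V_DS2)/(1 + λ V_DS1).
0.641/0.479 = 1.338 = (1 + 6.2 λ)/(1 + 1.61 λ).
Solving: λ (I_D1 V_DS2 − I_D2 V_DS1) = I_D2 − I_D1, so λ = (0.641 − 0.479) / (0.479 × 6.2 − 0.641 × 1.61) = 0.162 / 1.94 = 0.0836 V⁻¹.

λ = 0.0836 V⁻¹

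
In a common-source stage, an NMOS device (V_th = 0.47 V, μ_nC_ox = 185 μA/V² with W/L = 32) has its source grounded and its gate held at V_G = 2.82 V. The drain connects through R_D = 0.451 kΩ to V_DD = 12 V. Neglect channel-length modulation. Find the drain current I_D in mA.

I_D = 16.3 mA

V_GS = V_G = 2.82 V, so V_ov = 2.82 − 0.47 = 2.35 V.
k_n = μ_nC_ox · (W/L) = 5.92 mA/V².
Assume saturation: I_D = ½ k_n V_ov² = 0.5 × 5.92 × 2.35² = 16.3 mA, giving V_DS = V_DD − I_D R_D = 12 − 16.3 × 0.451 = 4.63 V.
V_DS = 4.63 V ≥ V_ov = 2.35 V, confirming saturation.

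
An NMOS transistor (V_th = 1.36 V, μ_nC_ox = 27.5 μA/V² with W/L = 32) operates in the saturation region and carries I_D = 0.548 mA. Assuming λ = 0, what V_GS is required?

k_n = μ_nC_ox · (W/L) = 0.88 mA/V².
In saturation I_D = ½ k_n (V_GS − V_th)², so V_GS − V_th = √(2 I_D / k_n) = √(2 × 0.548 / 0.88) = 1.12 V.
V_GS = 1.36 + 1.12 = 2.48 V.

V_GS = 2.48 V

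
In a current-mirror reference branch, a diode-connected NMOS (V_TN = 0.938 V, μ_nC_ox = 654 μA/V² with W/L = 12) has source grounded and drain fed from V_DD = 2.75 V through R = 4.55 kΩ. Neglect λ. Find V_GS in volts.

With gate tied to drain, V_GS = V_DS ≥ V_GS − V_TN, so the device is in saturation.
k_n = μ_nC_ox · (W/L) = 7.848 mA/V².
KCL at the drain: ½ k_n (V_GS − V_TN)² = (V_DD − V_GS)/R.
Let x = V_GS − 0.938. Then 17.9 x² + x − 1.812 = 0, giving x = 0.292 V (positive root), so V_GS = 1.23 V.
I_D = (V_DD − V_GS)/R = (2.75 − 1.23) / 4.55 = 0.334 mA.

V_GS = 1.23 V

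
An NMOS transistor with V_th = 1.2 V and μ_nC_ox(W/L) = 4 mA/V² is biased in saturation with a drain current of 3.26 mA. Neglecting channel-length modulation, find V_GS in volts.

V_GS = 2.48 V

In saturation I_D = ½ k_n (V_GS − V_th)², so V_GS − V_th = √(2 I_D / k_n) = √(2 × 3.26 / 4) = 1.28 V.
V_GS = 1.2 + 1.28 = 2.48 V.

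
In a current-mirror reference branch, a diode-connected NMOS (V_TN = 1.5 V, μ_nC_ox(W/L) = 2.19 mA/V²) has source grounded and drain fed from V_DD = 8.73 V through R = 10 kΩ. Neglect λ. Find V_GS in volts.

V_GS = 2.27 V

With gate tied to drain, V_GS = V_DS ≥ V_GS − V_TN, so the device is in saturation.
KCL at the drain: ½ k_n (V_GS − V_TN)² = (V_DD − V_GS)/R.
Let x = V_GS − 1.5. Then 10.9 x² + x − 7.23 = 0, giving x = 0.768 V (positive root), so V_GS = 2.27 V.
I_D = (V_DD − V_GS)/R = (8.73 − 2.27) / 10 = 0.646 mA.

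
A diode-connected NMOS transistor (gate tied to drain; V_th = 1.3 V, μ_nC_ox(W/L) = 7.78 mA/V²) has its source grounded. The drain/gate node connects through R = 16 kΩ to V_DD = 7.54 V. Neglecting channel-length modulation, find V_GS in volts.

With gate tied to drain, V_GS = V_DS ≥ V_GS − V_th, so the device is in saturation.
KCL at the drain: ½ k_n (V_GS − V_th)² = (V_DD − V_GS)/R.
Let x = V_GS − 1.3. Then 62.2 x² + x − 6.24 = 0, giving x = 0.309 V (positive root), so V_GS = 1.61 V.
I_D = (V_DD − V_GS)/R = (7.54 − 1.61) / 16 = 0.371 mA.

V_GS = 1.61 V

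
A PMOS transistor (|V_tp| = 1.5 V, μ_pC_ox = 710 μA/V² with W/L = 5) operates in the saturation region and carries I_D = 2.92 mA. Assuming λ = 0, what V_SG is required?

k_p = μ_pC_ox · (W/L) = 3.55 mA/V².
In saturation I_D = ½ k_p (V_SG − |V_tp|)², so V_SG − |V_tp| = √(2 I_D / k_p) = √(2 × 2.92 / 3.55) = 1.28 V.
V_SG = 1.5 + 1.28 = 2.78 V.

V_SG = 2.78 V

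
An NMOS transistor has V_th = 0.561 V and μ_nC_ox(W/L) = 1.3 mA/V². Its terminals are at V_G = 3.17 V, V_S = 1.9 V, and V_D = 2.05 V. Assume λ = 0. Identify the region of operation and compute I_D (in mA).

Triode; I_D = 0.124 mA

V_GS = V_G − V_S = 3.17 − 1.9 = 1.27 V; V_DS = V_D − V_S = 2.05 − 1.9 = 0.15 V.
V_ov = V_GS − V_th = 1.27 − 0.561 = 0.709 V.
Since V_DS = 0.15 V < V_ov = 0.709 V, the device is in the triode region.
I_D = k_n [V_ov · V_DS − ½ V_DS²] = 1.3 × [0.709 × 0.15 − 0.5 × 0.15²] = 0.124 mA.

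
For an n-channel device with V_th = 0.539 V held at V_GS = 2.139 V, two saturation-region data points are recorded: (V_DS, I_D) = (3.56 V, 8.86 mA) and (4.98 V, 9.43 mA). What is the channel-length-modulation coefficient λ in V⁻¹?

λ = 0.0540 V⁻¹

With V_GS fixed, I_D ∝ (1 + λ V_DS) in saturation, so I_D2/I_D1 = (1 + λ V_DS2)/(1 + λ V_DS1).
9.43/8.86 = 1.064 = (1 + 4.98 λ)/(1 + 3.56 λ).
Solving: λ (I_D1 V_DS2 − I_D2 V_DS1) = I_D2 − I_D1, so λ = (9.43 − 8.86) / (8.86 × 4.98 − 9.43 × 3.56) = 0.57 / 10.6 = 0.054 V⁻¹.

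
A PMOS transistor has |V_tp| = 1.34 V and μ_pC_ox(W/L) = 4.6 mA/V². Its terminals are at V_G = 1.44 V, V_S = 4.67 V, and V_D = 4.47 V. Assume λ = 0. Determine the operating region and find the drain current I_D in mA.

Triode; I_D = 1.65 mA

V_SG = V_S − V_G = 4.67 − 1.44 = 3.23 V; V_SD = V_S − V_D = 4.67 − 4.47 = 0.2 V.
V_ov = V_SG − |V_tp| = 3.23 − 1.34 = 1.89 V.
Since V_SD = 0.2 V < V_ov = 1.89 V, the device is in the triode region.
I_D = k_p [V_ov · V_SD − ½ V_SD²] = 4.6 × [1.89 × 0.2 − 0.5 × 0.2²] = 1.65 mA.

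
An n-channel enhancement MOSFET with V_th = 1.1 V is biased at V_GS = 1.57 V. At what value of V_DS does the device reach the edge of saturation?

The boundary between triode and saturation is V_DS = V_GS − V_th = V_ov.
V_ov = 1.57 − 1.1 = 0.47 V.

V_DS,sat = 0.470 V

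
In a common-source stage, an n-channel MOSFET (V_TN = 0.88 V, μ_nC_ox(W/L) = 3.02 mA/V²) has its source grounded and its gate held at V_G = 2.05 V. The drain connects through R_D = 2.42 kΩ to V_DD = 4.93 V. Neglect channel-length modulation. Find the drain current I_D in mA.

V_GS = V_G = 2.05 V, so V_ov = 2.05 − 0.88 = 1.17 V.
Assume saturation: I_D = ½ k_n V_ov² = 0.5 × 3.02 × 1.17² = 2.07 mA, giving V_DS = V_DD − I_D R_D = 4.93 − 2.07 × 2.42 = -0.0722 V.
But -0.0722 V < V_ov = 1.17 V, so the device is actually in triode.
In triode I_D = k_n[V_ov V_DS − ½ V_DS²] and I_D = (V_DD − V_DS)/R_D. Equating: 3.65 V_DS² − 9.551 V_DS + 4.93 = 0, giving V_DS = 0.708 V (the root below V_ov).
I_D = (4.93 − 0.708) / 2.42 = 1.74 mA.

I_D = 1.74 mA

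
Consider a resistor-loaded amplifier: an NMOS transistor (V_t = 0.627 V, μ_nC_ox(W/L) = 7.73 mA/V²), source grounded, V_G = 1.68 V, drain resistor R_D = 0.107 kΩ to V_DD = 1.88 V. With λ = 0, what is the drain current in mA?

V_GS = V_G = 1.68 V, so V_ov = 1.68 − 0.627 = 1.05 V.
Assume saturation: I_D = ½ k_n V_ov² = 0.5 × 7.73 × 1.05² = 4.29 mA, giving V_DS = V_DD − I_D R_D = 1.88 − 4.29 × 0.107 = 1.42 V.
V_DS = 1.42 V ≥ V_ov = 1.05 V, confirming saturation.

I_D = 4.29 mA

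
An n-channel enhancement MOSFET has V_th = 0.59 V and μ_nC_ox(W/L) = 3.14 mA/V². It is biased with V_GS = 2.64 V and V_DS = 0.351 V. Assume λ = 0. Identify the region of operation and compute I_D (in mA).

Triode; I_D = 2.07 mA

V_ov = V_GS − V_th = 2.64 − 0.59 = 2.05 V.
Since V_DS = 0.351 V < V_ov = 2.05 V, the device is in the triode region.
I_D = k_n [V_ov · V_DS − ½ V_DS²] = 3.14 × [2.05 × 0.351 − 0.5 × 0.351²] = 2.07 mA.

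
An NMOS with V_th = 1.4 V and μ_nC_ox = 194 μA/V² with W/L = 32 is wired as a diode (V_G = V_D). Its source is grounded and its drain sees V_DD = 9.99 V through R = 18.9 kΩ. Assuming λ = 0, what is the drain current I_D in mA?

I_D = 0.435 mA

With gate tied to drain, V_GS = V_DS ≥ V_GS − V_th, so the device is in saturation.
k_n = μ_nC_ox · (W/L) = 6.208 mA/V².
KCL at the drain: ½ k_n (V_GS − V_th)² = (V_DD − V_GS)/R.
Let x = V_GS − 1.4. Then 58.7 x² + x − 8.59 = 0, giving x = 0.374 V (positive root), so V_GS = 1.77 V.
I_D = (V_DD − V_GS)/R = (9.99 − 1.77) / 18.9 = 0.435 mA.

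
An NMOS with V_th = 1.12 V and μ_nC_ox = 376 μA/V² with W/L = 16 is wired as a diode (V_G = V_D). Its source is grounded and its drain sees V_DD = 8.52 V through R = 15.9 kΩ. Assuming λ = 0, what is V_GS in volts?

With gate tied to drain, V_GS = V_DS ≥ V_GS − V_th, so the device is in saturation.
k_n = μ_nC_ox · (W/L) = 6.016 mA/V².
KCL at the drain: ½ k_n (V_GS − V_th)² = (V_DD − V_GS)/R.
Let x = V_GS − 1.12. Then 47.8 x² + x − 7.4 = 0, giving x = 0.383 V (positive root), so V_GS = 1.5 V.
I_D = (V_DD − V_GS)/R = (8.52 − 1.5) / 15.9 = 0.441 mA.

V_GS = 1.50 V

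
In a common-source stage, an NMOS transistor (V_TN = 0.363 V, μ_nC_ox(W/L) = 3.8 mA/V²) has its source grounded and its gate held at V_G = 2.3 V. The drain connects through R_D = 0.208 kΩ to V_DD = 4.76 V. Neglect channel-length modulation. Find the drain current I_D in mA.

I_D = 7.13 mA

V_GS = V_G = 2.3 V, so V_ov = 2.3 − 0.363 = 1.94 V.
Assume saturation: I_D = ½ k_n V_ov² = 0.5 × 3.8 × 1.94² = 7.13 mA, giving V_DS = V_DD − I_D R_D = 4.76 − 7.13 × 0.208 = 3.28 V.
V_DS = 3.28 V ≥ V_ov = 1.94 V, confirming saturation.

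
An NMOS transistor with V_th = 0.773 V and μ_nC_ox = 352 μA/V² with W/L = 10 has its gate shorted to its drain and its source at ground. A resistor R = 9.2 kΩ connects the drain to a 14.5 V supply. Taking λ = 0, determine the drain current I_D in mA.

With gate tied to drain, V_GS = V_DS ≥ V_GS − V_th, so the device is in saturation.
k_n = μ_nC_ox · (W/L) = 3.52 mA/V².
KCL at the drain: ½ k_n (V_GS − V_th)² = (V_DD − V_GS)/R.
Let x = V_GS − 0.773. Then 16.2 x² + x − 13.73 = 0, giving x = 0.89 V (positive root), so V_GS = 1.66 V.
I_D = (V_DD − V_GS)/R = (14.5 − 1.66) / 9.2 = 1.4 mA.

I_D = 1.40 mA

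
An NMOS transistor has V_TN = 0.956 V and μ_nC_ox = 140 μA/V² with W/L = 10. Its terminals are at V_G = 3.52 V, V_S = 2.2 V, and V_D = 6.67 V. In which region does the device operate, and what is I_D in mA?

V_GS = V_G − V_S = 3.52 − 2.2 = 1.32 V; V_DS = V_D − V_S = 6.67 − 2.2 = 4.47 V.
k_n = μ_nC_ox · (W/L) = 1.4 mA/V².
V_ov = V_GS − V_TN = 1.32 − 0.956 = 0.364 V.
Since V_DS = 4.47 V ≥ V_ov = 0.364 V, the device is in saturation.
I_D = ½ k_n V_ov² = 0.5 × 1.4 × 0.364² = 0.0927 mA.

Saturation; I_D = 0.0927 mA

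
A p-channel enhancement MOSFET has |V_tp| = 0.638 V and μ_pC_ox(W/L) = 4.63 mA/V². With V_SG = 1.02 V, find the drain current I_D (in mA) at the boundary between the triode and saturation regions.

I_D = 0.338 mA

At the boundary V_SD = V_ov = V_SG − |V_tp| = 1.02 − 0.638 = 0.382 V.
I_D = ½ k_p V_ov² = 0.5 × 4.63 × 0.382² = 0.338 mA.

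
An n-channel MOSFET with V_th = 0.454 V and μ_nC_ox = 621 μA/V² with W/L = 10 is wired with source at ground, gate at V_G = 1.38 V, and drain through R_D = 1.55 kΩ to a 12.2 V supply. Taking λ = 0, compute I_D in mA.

I_D = 2.66 mA

V_GS = V_G = 1.38 V, so V_ov = 1.38 − 0.454 = 0.926 V.
k_n = μ_nC_ox · (W/L) = 6.21 mA/V².
Assume saturation: I_D = ½ k_n V_ov² = 0.5 × 6.21 × 0.926² = 2.66 mA, giving V_DS = V_DD − I_D R_D = 12.2 − 2.66 × 1.55 = 8.07 V.
V_DS = 8.07 V ≥ V_ov = 0.926 V, confirming saturation.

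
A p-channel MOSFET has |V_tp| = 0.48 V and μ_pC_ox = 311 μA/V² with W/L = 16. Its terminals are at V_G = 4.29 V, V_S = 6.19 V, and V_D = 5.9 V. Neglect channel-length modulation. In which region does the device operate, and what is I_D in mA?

V_SG = V_S − V_G = 6.19 − 4.29 = 1.9 V; V_SD = V_S − V_D = 6.19 − 5.9 = 0.29 V.
k_p = μ_pC_ox · (W/L) = 4.976 mA/V².
V_ov = V_SG − |V_tp| = 1.9 − 0.48 = 1.42 V.
Since V_SD = 0.29 V < V_ov = 1.42 V, the device is in the triode region.
I_D = k_p [V_ov · V_SD − ½ V_SD²] = 4.976 × [1.42 × 0.29 − 0.5 × 0.29²] = 1.84 mA.

Triode; I_D = 1.84 mA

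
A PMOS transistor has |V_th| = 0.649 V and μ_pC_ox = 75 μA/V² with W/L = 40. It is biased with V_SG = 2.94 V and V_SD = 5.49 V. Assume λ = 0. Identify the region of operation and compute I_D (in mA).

Saturation; I_D = 7.87 mA

k_p = μ_pC_ox · (W/L) = 3 mA/V².
V_ov = V_SG − |V_th| = 2.94 − 0.649 = 2.29 V.
Since V_SD = 5.49 V ≥ V_ov = 2.29 V, the device is in saturation.
I_D = ½ k_p V_ov² = 0.5 × 3 × 2.29² = 7.87 mA.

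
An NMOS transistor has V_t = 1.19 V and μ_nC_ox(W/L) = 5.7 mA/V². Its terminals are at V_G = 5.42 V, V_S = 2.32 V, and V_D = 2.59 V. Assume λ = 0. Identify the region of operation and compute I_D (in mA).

V_GS = V_G − V_S = 5.42 − 2.32 = 3.1 V; V_DS = V_D − V_S = 2.59 − 2.32 = 0.27 V.
V_ov = V_GS − V_t = 3.1 − 1.19 = 1.91 V.
Since V_DS = 0.27 V < V_ov = 1.91 V, the device is in the triode region.
I_D = k_n [V_ov · V_DS − ½ V_DS²] = 5.7 × [1.91 × 0.27 − 0.5 × 0.27²] = 2.73 mA.

Triode; I_D = 2.73 mA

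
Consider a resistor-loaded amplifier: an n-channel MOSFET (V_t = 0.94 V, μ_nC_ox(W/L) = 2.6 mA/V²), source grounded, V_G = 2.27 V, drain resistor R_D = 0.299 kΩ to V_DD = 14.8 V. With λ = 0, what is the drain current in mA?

I_D = 2.30 mA

V_GS = V_G = 2.27 V, so V_ov = 2.27 − 0.94 = 1.33 V.
Assume saturation: I_D = ½ k_n V_ov² = 0.5 × 2.6 × 1.33² = 2.3 mA, giving V_DS = V_DD − I_D R_D = 14.8 − 2.3 × 0.299 = 14.1 V.
V_DS = 14.1 V ≥ V_ov = 1.33 V, confirming saturation.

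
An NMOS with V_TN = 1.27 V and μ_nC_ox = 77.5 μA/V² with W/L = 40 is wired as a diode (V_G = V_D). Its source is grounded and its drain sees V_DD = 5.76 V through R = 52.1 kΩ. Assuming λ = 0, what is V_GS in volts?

V_GS = 1.50 V

With gate tied to drain, V_GS = V_DS ≥ V_GS − V_TN, so the device is in saturation.
k_n = μ_nC_ox · (W/L) = 3.1 mA/V².
KCL at the drain: ½ k_n (V_GS − V_TN)² = (V_DD − V_GS)/R.
Let x = V_GS − 1.27. Then 80.8 x² + x − 4.49 = 0, giving x = 0.23 V (positive root), so V_GS = 1.5 V.
I_D = (V_DD − V_GS)/R = (5.76 − 1.5) / 52.1 = 0.0818 mA.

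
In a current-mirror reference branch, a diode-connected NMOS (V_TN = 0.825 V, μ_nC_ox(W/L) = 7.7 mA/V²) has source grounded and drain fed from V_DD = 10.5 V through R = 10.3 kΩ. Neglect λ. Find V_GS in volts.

With gate tied to drain, V_GS = V_DS ≥ V_GS − V_TN, so the device is in saturation.
KCL at the drain: ½ k_n (V_GS − V_TN)² = (V_DD − V_GS)/R.
Let x = V_GS − 0.825. Then 39.7 x² + x − 9.675 = 0, giving x = 0.481 V (positive root), so V_GS = 1.31 V.
I_D = (V_DD − V_GS)/R = (10.5 − 1.31) / 10.3 = 0.893 mA.

V_GS = 1.31 V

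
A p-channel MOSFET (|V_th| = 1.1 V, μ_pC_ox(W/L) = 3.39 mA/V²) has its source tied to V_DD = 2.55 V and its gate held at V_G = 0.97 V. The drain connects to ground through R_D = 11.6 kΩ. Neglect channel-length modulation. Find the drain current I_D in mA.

I_D = 0.207 mA

V_SG = V_DD − V_G = 2.55 − 0.97 = 1.58 V, so V_ov = 1.58 − 1.1 = 0.48 V.
Assume saturation: I_D = ½ k_p V_ov² = 0.5 × 3.39 × 0.48² = 0.391 mA, giving V_SD = V_DD − I_D R_D = 2.55 − 0.391 × 11.6 = -1.98 V.
But -1.98 V < V_ov = 0.48 V, so the device is actually in triode.
In triode I_D = k_p[V_ov V_SD − ½ V_SD²] and I_D = (V_DD − V_SD)/R_D. Equating: 19.7 V_SD² − 19.88 V_SD + 2.55 = 0, giving V_SD = 0.151 V (the root below V_ov).
I_D = (2.55 − 0.151) / 11.6 = 0.207 mA.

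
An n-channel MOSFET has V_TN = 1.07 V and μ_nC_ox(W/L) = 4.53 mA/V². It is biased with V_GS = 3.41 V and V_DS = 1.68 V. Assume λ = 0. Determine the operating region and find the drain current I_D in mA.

V_ov = V_GS − V_TN = 3.41 − 1.07 = 2.34 V.
Since V_DS = 1.68 V < V_ov = 2.34 V, the device is in the triode region.
I_D = k_n [V_ov · V_DS − ½ V_DS²] = 4.53 × [2.34 × 1.68 − 0.5 × 1.68²] = 11.4 mA.

Triode; I_D = 11.4 mA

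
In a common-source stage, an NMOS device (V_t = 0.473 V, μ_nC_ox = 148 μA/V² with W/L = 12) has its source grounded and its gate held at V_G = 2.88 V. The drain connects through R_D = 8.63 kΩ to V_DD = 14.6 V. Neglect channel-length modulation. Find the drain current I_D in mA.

I_D = 1.64 mA

V_GS = V_G = 2.88 V, so V_ov = 2.88 − 0.473 = 2.41 V.
k_n = μ_nC_ox · (W/L) = 1.776 mA/V².
Assume saturation: I_D = ½ k_n V_ov² = 0.5 × 1.776 × 2.41² = 5.14 mA, giving V_DS = V_DD − I_D R_D = 14.6 − 5.14 × 8.63 = -29.8 V.
But -29.8 V < V_ov = 2.41 V, so the device is actually in triode.
In triode I_D = k_n[V_ov V_DS − ½ V_DS²] and I_D = (V_DD − V_DS)/R_D. Equating: 7.66 V_DS² − 37.89 V_DS + 14.6 = 0, giving V_DS = 0.421 V (the root below V_ov).
I_D = (14.6 − 0.421) / 8.63 = 1.64 mA.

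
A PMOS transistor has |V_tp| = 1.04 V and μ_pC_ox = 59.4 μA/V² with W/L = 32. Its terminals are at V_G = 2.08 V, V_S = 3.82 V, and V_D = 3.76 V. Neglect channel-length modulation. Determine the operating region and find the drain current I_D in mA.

Triode; I_D = 0.0764 mA

V_SG = V_S − V_G = 3.82 − 2.08 = 1.74 V; V_SD = V_S − V_D = 3.82 − 3.76 = 0.06 V.
k_p = μ_pC_ox · (W/L) = 1.901 mA/V².
V_ov = V_SG − |V_tp| = 1.74 − 1.04 = 0.7 V.
Since V_SD = 0.06 V < V_ov = 0.7 V, the device is in the triode region.
I_D = k_p [V_ov · V_SD − ½ V_SD²] = 1.901 × [0.7 × 0.06 − 0.5 × 0.06²] = 0.0764 mA.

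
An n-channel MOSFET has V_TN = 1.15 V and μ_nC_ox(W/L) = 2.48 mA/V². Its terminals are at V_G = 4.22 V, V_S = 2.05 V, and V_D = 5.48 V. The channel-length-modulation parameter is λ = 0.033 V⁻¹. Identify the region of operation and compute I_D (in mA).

Saturation; I_D = 1.44 mA

V_GS = V_G − V_S = 4.22 − 2.05 = 2.17 V; V_DS = V_D − V_S = 5.48 − 2.05 = 3.43 V.
V_ov = V_GS − V_TN = 2.17 − 1.15 = 1.02 V.
Since V_DS = 3.43 V ≥ V_ov = 1.02 V, the device is in saturation.
I_D = ½ k_n V_ov² (1 + λ V_DS) = 0.5 × 2.48 × 1.02² × (1 + 0.033 × 3.43) = 1.44 mA.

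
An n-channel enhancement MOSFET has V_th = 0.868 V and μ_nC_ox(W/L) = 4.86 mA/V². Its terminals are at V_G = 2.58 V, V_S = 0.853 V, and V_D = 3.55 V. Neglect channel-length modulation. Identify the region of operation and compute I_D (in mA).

Saturation; I_D = 1.79 mA

V_GS = V_G − V_S = 2.58 − 0.853 = 1.73 V; V_DS = V_D − V_S = 3.55 − 0.853 = 2.7 V.
V_ov = V_GS − V_th = 1.73 − 0.868 = 0.859 V.
Since V_DS = 2.7 V ≥ V_ov = 0.859 V, the device is in saturation.
I_D = ½ k_n V_ov² = 0.5 × 4.86 × 0.859² = 1.79 mA.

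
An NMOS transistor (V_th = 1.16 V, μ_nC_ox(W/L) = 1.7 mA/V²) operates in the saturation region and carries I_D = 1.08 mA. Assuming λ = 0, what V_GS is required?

V_GS = 2.29 V

In saturation I_D = ½ k_n (V_GS − V_th)², so V_GS − V_th = √(2 I_D / k_n) = √(2 × 1.08 / 1.7) = 1.13 V.
V_GS = 1.16 + 1.13 = 2.29 V.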